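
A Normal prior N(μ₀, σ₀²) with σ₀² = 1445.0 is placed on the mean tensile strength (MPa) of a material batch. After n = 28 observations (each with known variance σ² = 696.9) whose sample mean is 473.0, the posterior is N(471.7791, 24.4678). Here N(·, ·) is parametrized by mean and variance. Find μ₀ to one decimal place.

With known observation variance, the Normal–Normal posterior has precision τ_n = τ₀ + n/σ² and mean μ_n = (τ₀μ₀ + (n/σ²)x̄)/τ_n.
Here τ₀ = 1/1445.0 = 0.000692 and τ_data = 28/696.9 = 0.040178, so τ_n = 0.040870.
Rearranging for μ₀: μ₀ = (μ_n·τ_n − τ_data·x̄)/τ₀ = (471.7791·0.040870 − 0.040178·473.0) / 0.000692 = 0.277418/0.000692 ≈ 400.9.

μ₀ = 400.9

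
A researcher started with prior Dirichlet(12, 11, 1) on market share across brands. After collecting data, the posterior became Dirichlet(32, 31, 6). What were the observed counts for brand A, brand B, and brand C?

counts (20, 20, 5)

For a Dirichlet(α) prior with multinomial counts c, the posterior is Dirichlet(α + c) componentwise.
Counts are posterior − prior componentwise: 32−12=20, 31−11=20, 6−1=5.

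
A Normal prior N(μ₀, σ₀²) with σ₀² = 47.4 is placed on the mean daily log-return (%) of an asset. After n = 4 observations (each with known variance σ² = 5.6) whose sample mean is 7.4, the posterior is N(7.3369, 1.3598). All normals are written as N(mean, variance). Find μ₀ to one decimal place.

μ₀ = 5.2

The posterior mean is a precision-weighted average: μ_n = (τ₀μ₀ + τ_data·x̄)/(τ₀+τ_data), with τ₀=1/σ₀² and τ_data=n/σ².
Here τ₀ = 1/47.4 = 0.021097 and τ_data = 4/5.6 = 0.714286, so τ_n = 0.735383.
Rearranging for μ₀: μ₀ = (μ_n·τ_n − τ_data·x̄)/τ₀ = (7.3369·0.735383 − 0.714286·7.4) / 0.021097 = 0.109715/0.021097 ≈ 5.2.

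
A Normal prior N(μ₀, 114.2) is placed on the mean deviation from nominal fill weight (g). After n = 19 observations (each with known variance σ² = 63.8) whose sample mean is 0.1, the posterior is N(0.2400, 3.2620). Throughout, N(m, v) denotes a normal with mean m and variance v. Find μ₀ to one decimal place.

With known observation variance, the Normal–Normal posterior has precision τ_n = τ₀ + n/σ² and mean μ_n = (τ₀μ₀ + (n/σ²)x̄)/τ_n.
Here τ₀ = 1/114.2 = 0.008757 and τ_data = 19/63.8 = 0.297806, so τ_n = 0.306563.
Rearranging for μ₀: μ₀ = (μ_n·τ_n − τ_data·x̄)/τ₀ = (0.2400·0.306563 − 0.297806·0.1) / 0.008757 = 0.043795/0.008757 ≈ 5.0.

μ₀ = 5.0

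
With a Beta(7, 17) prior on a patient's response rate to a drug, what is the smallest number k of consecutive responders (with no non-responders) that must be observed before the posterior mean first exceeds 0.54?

After k responders and 0 non-responders the posterior is Beta(7+k, 17), with mean (7+k)/(7+17+k).
Set (7+k)/(24+k) > 0.54 and solve: k > (0.54·24 − 7)/(1 − 0.54) = 12.957.
The smallest integer exceeding 12.957 is 13, and checking k=13: (20)/(37) = 0.5405 > 0.54.

k = 13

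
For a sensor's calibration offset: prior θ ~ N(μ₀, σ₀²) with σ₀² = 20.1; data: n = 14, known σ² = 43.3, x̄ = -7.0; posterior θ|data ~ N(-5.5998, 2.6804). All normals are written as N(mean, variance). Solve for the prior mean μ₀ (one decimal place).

With known observation variance, the Normal–Normal posterior has precision τ_n = τ₀ + n/σ² and mean μ_n = (τ₀μ₀ + (n/σ²)x̄)/τ_n.
Here τ₀ = 1/20.1 = 0.049751 and τ_data = 14/43.3 = 0.323326, so τ_n = 0.373077.
Rearranging for μ₀: μ₀ = (μ_n·τ_n − τ_data·x̄)/τ₀ = (-5.5998·0.373077 − 0.323326·-7.0) / 0.049751 = 0.174125/0.049751 ≈ 3.5.

μ₀ = 3.5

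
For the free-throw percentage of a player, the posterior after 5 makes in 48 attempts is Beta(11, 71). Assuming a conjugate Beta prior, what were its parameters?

Under Beta–binomial conjugacy the posterior parameters are (α+s, β+f).
Subtract the data counts: 11−5=6, 71−43=28.

Beta(6, 28)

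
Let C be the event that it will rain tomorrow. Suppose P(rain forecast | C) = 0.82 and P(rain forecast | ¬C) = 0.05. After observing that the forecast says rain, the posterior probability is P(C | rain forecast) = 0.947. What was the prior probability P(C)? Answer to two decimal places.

P(C) = 0.52

In odds form, posterior odds = prior odds × likelihood ratio, so prior odds = posterior odds ÷ LR.
Posterior odds = 0.947/(1−0.947) = 17.8679. LR = 0.82/0.05 = 16.4000.
Prior odds = 17.8679/16.4000 = 1.0895, so P(C) = 1.0895/(1+1.0895) ≈ 0.52.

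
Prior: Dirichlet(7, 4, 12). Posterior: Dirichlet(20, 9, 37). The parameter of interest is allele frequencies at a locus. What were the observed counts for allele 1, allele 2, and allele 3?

For a Dirichlet(α) prior with multinomial counts c, the posterior is Dirichlet(α + c) componentwise.
Counts are posterior − prior componentwise: 20−7=13, 9−4=5, 37−12=25.

counts (13, 5, 25)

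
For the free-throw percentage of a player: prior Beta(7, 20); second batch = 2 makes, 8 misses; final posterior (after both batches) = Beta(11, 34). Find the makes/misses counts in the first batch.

Because Beta–binomial updating is additive in the counts, the combined data contributed (α_post−α_prior, β_post−β_prior) successes and failures.
Total across both batches: 11−7=4 makes, 34−20=14 misses.
Subtract the second batch: 4−2=2 makes and 14−8=6 misses.

2 makes and 6 misses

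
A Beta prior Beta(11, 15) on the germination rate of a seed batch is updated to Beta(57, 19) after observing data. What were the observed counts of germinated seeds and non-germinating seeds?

46 germinated seeds and 4 non-germinating seeds

Under Beta–binomial conjugacy the posterior parameters are (a+s, b+f).
Match parameters: s=57−11=46, f=19−15=4.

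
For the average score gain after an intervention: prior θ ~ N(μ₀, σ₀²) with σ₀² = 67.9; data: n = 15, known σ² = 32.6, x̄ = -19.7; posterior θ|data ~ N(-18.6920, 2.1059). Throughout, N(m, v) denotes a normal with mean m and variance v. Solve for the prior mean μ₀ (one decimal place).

μ₀ = 12.8

With known observation variance, the Normal–Normal posterior has precision τ_n = τ₀ + n/σ² and mean μ_n = (τ₀μ₀ + (n/σ²)x̄)/τ_n.
Here τ₀ = 1/67.9 = 0.014728 and τ_data = 15/32.6 = 0.460123, so τ_n = 0.474851.
Rearranging for μ₀: μ₀ = (μ_n·τ_n − τ_data·x̄)/τ₀ = (-18.6920·0.474851 − 0.460123·-19.7) / 0.014728 = 0.188508/0.014728 ≈ 12.8.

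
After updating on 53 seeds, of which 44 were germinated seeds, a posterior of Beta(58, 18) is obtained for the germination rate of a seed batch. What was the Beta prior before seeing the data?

A Beta(α, β) prior with s successes and f failures in binomial data gives a Beta(α+s, β+f) posterior.
So α = 58 − 44 = 14 and β = 18 − 9 = 9.

Beta(14, 9)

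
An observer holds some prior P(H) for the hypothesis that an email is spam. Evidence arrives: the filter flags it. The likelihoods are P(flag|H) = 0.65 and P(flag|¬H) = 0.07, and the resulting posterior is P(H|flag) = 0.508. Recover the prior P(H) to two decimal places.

P(H) = 0.10

Bayes' rule in odds form gives O(H|E) = O(H)·[P(E|H)/P(E|¬H)], hence O(H) = O(H|E)/LR.
Posterior odds = 0.508/(1−0.508) = 1.0325. LR = 0.65/0.07 = 9.2857.
Prior odds = 1.0325/9.2857 = 0.1112, so P(H) = 0.1112/(1+0.1112) ≈ 0.10.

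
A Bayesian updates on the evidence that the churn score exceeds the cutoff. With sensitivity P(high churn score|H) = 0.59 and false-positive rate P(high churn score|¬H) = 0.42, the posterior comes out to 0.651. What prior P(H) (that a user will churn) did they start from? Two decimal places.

P(H) = 0.57

Bayes' rule in odds form gives O(H|E) = O(H)·[P(E|H)/P(E|¬H)], hence O(H) = O(H|E)/LR.
Posterior odds = 0.651/(1−0.651) = 1.8653. LR = 0.59/0.42 = 1.4048.
Prior odds = 1.8653/1.4048 = 1.3278, so P(H) = 1.3278/(1+1.3278) ≈ 0.57.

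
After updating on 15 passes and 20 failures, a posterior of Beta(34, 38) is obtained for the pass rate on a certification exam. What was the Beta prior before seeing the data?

Beta(19, 18)

Under Beta–binomial conjugacy the posterior parameters are (α+s, β+f).
So α = 34 − 15 = 19 and β = 38 − 20 = 18.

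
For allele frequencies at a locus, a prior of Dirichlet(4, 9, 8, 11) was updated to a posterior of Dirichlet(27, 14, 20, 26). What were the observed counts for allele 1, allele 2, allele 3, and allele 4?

For a Dirichlet(α) prior with multinomial counts c, the posterior is Dirichlet(α + c) componentwise.
Counts are posterior − prior componentwise: 27−4=23, 14−9=5, 20−8=12, 26−11=15.

counts (23, 5, 12, 15)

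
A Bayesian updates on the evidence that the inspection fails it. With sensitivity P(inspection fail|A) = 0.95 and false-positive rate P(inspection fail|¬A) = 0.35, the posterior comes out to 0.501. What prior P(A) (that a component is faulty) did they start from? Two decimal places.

Bayes' rule in odds form gives O(A|E) = O(A)·[P(E|A)/P(E|¬A)], hence O(A) = O(A|E)/LR.
Posterior odds = 0.501/(1−0.501) = 1.0040. LR = 0.95/0.35 = 2.7143.
Prior odds = 1.0040/2.7143 = 0.3699, so P(A) = 0.3699/(1+0.3699) ≈ 0.27.

P(A) = 0.27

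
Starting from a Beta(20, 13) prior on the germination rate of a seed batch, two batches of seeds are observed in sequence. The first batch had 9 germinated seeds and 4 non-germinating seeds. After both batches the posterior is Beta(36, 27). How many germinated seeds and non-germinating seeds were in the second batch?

7 germinated seeds and 10 non-germinating seeds

Sequential conjugate updates are equivalent to a single update on the pooled data, so total successes = posterior α − prior α and total failures = posterior β − prior β.
Total across both batches: 36−20=16 germinated seeds, 27−13=14 non-germinating seeds.
Subtract the first batch: 16−9=7 germinated seeds and 14−4=10 non-germinating seeds.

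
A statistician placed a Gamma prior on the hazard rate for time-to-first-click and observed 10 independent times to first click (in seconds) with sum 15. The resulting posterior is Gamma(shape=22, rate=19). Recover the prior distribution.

Gamma(shape=12, rate=4)

Gamma–exponential conjugacy: posterior shape = α + n, posterior rate = β + Σtᵢ.
So α = 22 − 10 = 12 and β = 19 − 15 = 4.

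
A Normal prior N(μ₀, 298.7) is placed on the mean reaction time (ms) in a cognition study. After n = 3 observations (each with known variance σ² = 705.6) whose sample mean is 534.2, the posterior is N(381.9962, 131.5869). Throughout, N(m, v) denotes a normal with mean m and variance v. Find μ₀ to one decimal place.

The posterior mean is a precision-weighted average: μ_n = (τ₀μ₀ + τ_data·x̄)/(τ₀+τ_data), with τ₀=1/σ₀² and τ_data=n/σ².
Here τ₀ = 1/298.7 = 0.003348 and τ_data = 3/705.6 = 0.004252, so τ_n = 0.007600.
Rearranging for μ₀: μ₀ = (μ_n·τ_n − τ_data·x̄)/τ₀ = (381.9962·0.007600 − 0.004252·534.2) / 0.003348 = 0.631753/0.003348 ≈ 188.7.

μ₀ = 188.7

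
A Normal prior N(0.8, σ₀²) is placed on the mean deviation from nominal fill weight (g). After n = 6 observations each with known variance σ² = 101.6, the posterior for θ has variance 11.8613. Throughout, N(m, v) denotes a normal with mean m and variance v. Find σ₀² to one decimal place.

σ₀² = 39.6

Posterior precision equals prior precision plus data precision: 1/σ_n² = 1/σ₀² + n/σ².
So 1/σ₀² = 1/11.8613 − 6/101.6 = 0.084308 − 0.059055 = 0.025253.
Hence σ₀² = 1/0.025253 ≈ 39.6.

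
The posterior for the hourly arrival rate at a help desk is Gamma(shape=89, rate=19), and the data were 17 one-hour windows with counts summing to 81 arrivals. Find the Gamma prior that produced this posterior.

Gamma(shape=8, rate=2)

A Gamma(α, β) prior (rate parametrization) on a Poisson rate with n observations summing to S gives posterior Gamma(α+S, β+n).
So α = 89 − 81 = 8 and β = 19 − 17 = 2.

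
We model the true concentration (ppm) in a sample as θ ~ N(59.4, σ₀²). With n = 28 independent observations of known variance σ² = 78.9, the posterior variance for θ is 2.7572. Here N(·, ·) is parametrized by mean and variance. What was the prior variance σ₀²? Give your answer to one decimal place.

σ₀² = 128.1

For the Normal–Normal model with known σ², precisions add: τ_n = τ₀ + n/σ².
So 1/σ₀² = 1/2.7572 − 28/78.9 = 0.362687 − 0.354880 = 0.007807.
Hence σ₀² = 1/0.007807 ≈ 128.1.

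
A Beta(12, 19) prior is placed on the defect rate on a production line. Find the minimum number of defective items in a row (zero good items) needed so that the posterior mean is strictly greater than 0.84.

k = 88

After k defective items and 0 good items the posterior is Beta(12+k, 19), with mean (12+k)/(12+19+k).
Set (12+k)/(31+k) > 0.84 and solve: k > (0.84·31 − 12)/(1 − 0.84) = 87.750.
The smallest integer exceeding 87.750 is 88.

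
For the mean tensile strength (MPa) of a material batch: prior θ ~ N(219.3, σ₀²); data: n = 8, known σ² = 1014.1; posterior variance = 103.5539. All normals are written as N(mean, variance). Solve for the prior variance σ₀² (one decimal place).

Posterior precision equals prior precision plus data precision: 1/σ_n² = 1/σ₀² + n/σ².
So 1/σ₀² = 1/103.5539 − 8/1014.1 = 0.009657 − 0.007889 = 0.001768.
Hence σ₀² = 1/0.001768 ≈ 565.6.

σ₀² = 565.6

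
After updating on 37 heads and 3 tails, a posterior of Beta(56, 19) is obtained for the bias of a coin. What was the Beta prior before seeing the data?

Beta(19, 16)

A Beta(a, b) prior with s successes and f failures in binomial data gives a Beta(a+s, b+f) posterior.
Subtract the data counts: 56−37=19, 19−3=16.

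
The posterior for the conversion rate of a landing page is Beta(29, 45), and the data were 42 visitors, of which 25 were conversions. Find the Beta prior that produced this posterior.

A Beta(a, b) prior with s successes and f failures in binomial data gives a Beta(a+s, b+f) posterior.
Subtract the data counts: 29−25=4, 45−17=28.

Beta(4, 28)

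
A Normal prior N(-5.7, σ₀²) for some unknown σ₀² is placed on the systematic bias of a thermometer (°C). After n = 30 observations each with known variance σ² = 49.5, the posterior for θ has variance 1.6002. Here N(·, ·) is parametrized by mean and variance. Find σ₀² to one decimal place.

For the Normal–Normal model with known σ², precisions add: τ_n = τ₀ + n/σ².
So 1/σ₀² = 1/1.6002 − 30/49.5 = 0.624922 − 0.606061 = 0.018861.
Hence σ₀² = 1/0.018861 ≈ 53.0.

σ₀² = 53.0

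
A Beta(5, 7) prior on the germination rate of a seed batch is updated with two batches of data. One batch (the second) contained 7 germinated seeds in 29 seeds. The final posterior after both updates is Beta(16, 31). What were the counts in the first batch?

4 germinated seeds and 2 non-germinating seeds

Because Beta–binomial updating is additive in the counts, the combined data contributed (α_post−α_prior, β_post−β_prior) successes and failures.
Total across both batches: 16−5=11 germinated seeds, 31−7=24 non-germinating seeds.
Subtract the second batch: 11−7=4 germinated seeds and 24−22=2 non-germinating seeds.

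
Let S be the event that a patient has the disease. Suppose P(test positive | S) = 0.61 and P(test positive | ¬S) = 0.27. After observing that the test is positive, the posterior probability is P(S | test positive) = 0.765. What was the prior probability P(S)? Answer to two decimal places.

Bayes' rule in odds form gives O(S|E) = O(S)·[P(E|S)/P(E|¬S)], hence O(S) = O(S|E)/LR.
Posterior odds = 0.765/(1−0.765) = 3.2553. LR = 0.61/0.27 = 2.2593.
Prior odds = 3.2553/2.2593 = 1.4408, so P(S) = 1.4408/(1+1.4408) ≈ 0.59.

P(S) = 0.59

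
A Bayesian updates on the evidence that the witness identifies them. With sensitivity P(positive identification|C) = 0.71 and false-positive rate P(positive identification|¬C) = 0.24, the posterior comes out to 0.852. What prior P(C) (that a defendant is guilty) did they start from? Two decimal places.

In odds form, posterior odds = prior odds × likelihood ratio, so prior odds = posterior odds ÷ LR.
Posterior odds = 0.852/(1−0.852) = 5.7568. LR = 0.71/0.24 = 2.9583.
Prior odds = 5.7568/2.9583 = 1.9460, so P(C) = 1.9460/(1+1.9460) ≈ 0.66.

P(C) = 0.66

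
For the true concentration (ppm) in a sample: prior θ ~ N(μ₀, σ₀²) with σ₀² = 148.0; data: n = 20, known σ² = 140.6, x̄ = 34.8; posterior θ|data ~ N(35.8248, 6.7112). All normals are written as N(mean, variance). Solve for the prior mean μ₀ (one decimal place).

μ₀ = 57.4

With known observation variance, the Normal–Normal posterior has precision τ_n = τ₀ + n/σ² and mean μ_n = (τ₀μ₀ + (n/σ²)x̄)/τ_n.
Here τ₀ = 1/148.0 = 0.006757 and τ_data = 20/140.6 = 0.142248, so τ_n = 0.149005.
Rearranging for μ₀: μ₀ = (μ_n·τ_n − τ_data·x̄)/τ₀ = (35.8248·0.149005 − 0.142248·34.8) / 0.006757 = 0.387844/0.006757 ≈ 57.4.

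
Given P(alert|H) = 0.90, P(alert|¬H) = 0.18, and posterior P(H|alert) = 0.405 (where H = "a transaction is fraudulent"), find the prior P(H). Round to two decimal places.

Bayes' rule in odds form gives O(H|E) = O(H)·[P(E|H)/P(E|¬H)], hence O(H) = O(H|E)/LR.
Posterior odds = 0.405/(1−0.405) = 0.6807. LR = 0.90/0.18 = 5.0000.
Prior odds = 0.6807/5.0000 = 0.1361, so P(H) = 0.1361/(1+0.1361) ≈ 0.12.

P(H) = 0.12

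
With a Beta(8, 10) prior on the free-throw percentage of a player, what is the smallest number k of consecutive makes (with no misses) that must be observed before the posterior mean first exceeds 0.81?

k = 35

After k makes and 0 misses the posterior is Beta(8+k, 10), with mean (8+k)/(8+10+k).
Set (8+k)/(18+k) > 0.81 and solve: k > (0.81·18 − 8)/(1 − 0.81) = 34.632.
The smallest integer exceeding 34.632 is 35.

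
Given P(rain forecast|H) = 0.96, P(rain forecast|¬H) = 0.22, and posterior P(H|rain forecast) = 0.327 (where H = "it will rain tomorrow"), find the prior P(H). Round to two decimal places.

In odds form, posterior odds = prior odds × likelihood ratio, so prior odds = posterior odds ÷ LR.
Posterior odds = 0.327/(1−0.327) = 0.4859. LR = 0.96/0.22 = 4.3636.
Prior odds = 0.4859/4.3636 = 0.1114, so P(H) = 0.1114/(1+0.1114) ≈ 0.10.

P(H) = 0.10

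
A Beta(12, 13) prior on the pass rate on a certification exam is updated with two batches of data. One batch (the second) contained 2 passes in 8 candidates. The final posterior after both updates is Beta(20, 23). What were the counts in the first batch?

6 passes and 4 failures

Because Beta–binomial updating is additive in the counts, the combined data contributed (α_post−α_prior, β_post−β_prior) successes and failures.
Total across both batches: 20−12=8 passes, 23−13=10 failures.
Subtract the second batch: 8−2=6 passes and 10−6=4 failures.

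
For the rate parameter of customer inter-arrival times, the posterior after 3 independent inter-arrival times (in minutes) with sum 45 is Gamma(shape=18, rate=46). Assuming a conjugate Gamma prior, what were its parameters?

For an exponential likelihood with a Gamma(α, β) prior on the rate, n observations with total T give posterior Gamma(α+n, β+T).
So α = 18 − 3 = 15 and β = 46 − 45 = 1.

Gamma(shape=15, rate=1)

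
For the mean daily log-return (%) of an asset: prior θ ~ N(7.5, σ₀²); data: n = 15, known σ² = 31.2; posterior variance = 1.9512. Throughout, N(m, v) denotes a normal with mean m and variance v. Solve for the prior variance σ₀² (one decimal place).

σ₀² = 31.5

For the Normal–Normal model with known σ², precisions add: τ_n = τ₀ + n/σ².
So 1/σ₀² = 1/1.9512 − 15/31.2 = 0.512505 − 0.480769 = 0.031736.
Hence σ₀² = 1/0.031736 ≈ 31.5.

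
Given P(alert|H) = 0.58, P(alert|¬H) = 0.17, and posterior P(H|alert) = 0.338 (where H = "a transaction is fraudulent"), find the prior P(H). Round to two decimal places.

P(H) = 0.13

Bayes' rule in odds form gives O(H|E) = O(H)·[P(E|H)/P(E|¬H)], hence O(H) = O(H|E)/LR.
Posterior odds = 0.338/(1−0.338) = 0.5106. LR = 0.58/0.17 = 3.4118.
Prior odds = 0.5106/3.4118 = 0.1497, so P(H) = 0.1497/(1+0.1497) ≈ 0.13.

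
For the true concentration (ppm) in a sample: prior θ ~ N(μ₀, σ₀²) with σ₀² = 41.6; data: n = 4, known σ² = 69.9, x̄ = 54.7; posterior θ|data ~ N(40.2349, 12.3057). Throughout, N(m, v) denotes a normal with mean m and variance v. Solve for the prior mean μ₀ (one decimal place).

With known observation variance, the Normal–Normal posterior has precision τ_n = τ₀ + n/σ² and mean μ_n = (τ₀μ₀ + (n/σ²)x̄)/τ_n.
Here τ₀ = 1/41.6 = 0.024038 and τ_data = 4/69.9 = 0.057225, so τ_n = 0.081263.
Rearranging for μ₀: μ₀ = (μ_n·τ_n − τ_data·x̄)/τ₀ = (40.2349·0.081263 − 0.057225·54.7) / 0.024038 = 0.139401/0.024038 ≈ 5.8.

μ₀ = 5.8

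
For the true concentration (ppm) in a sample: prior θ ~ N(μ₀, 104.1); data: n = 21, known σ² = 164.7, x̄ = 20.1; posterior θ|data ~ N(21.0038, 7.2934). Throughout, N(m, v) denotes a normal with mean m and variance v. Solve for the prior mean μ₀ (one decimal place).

μ₀ = 33.0

With known observation variance, the Normal–Normal posterior has precision τ_n = τ₀ + n/σ² and mean μ_n = (τ₀μ₀ + (n/σ²)x̄)/τ_n.
Here τ₀ = 1/104.1 = 0.009606 and τ_data = 21/164.7 = 0.127505, so τ_n = 0.137111.
Rearranging for μ₀: μ₀ = (μ_n·τ_n − τ_data·x̄)/τ₀ = (21.0038·0.137111 − 0.127505·20.1) / 0.009606 = 0.317002/0.009606 ≈ 33.0.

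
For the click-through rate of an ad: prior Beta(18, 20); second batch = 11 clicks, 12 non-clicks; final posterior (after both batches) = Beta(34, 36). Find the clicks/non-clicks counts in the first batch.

Sequential conjugate updates are equivalent to a single update on the pooled data, so total successes = posterior α − prior α and total failures = posterior β − prior β.
Total across both batches: 34−18=16 clicks, 36−20=16 non-clicks.
Subtract the second batch: 16−11=5 clicks and 16−12=4 non-clicks.

5 clicks and 4 non-clicks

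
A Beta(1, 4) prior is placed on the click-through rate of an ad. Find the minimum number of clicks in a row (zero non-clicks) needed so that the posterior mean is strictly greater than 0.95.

k = 76

After k clicks and 0 non-clicks the posterior is Beta(1+k, 4), with mean (1+k)/(1+4+k).
Set (1+k)/(5+k) > 0.95 and solve: k > (0.95·5 − 1)/(1 − 0.95) = 75.000.
The smallest integer exceeding 75.000 is 76.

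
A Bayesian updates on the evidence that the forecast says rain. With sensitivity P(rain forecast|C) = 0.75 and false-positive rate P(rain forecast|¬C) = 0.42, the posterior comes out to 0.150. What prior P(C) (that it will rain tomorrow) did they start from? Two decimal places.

Bayes' rule in odds form gives O(C|E) = O(C)·[P(E|C)/P(E|¬C)], hence O(C) = O(C|E)/LR.
Posterior odds = 0.150/(1−0.150) = 0.1765. LR = 0.75/0.42 = 1.7857.
Prior odds = 0.1765/1.7857 = 0.0988, so P(C) = 0.0988/(1+0.0988) ≈ 0.09.

P(C) = 0.09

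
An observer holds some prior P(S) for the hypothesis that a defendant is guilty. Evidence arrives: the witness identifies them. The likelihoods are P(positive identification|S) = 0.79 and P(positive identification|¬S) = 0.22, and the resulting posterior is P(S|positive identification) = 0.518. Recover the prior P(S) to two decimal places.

P(S) = 0.23

In odds form, posterior odds = prior odds × likelihood ratio, so prior odds = posterior odds ÷ LR.
Posterior odds = 0.518/(1−0.518) = 1.0747. LR = 0.79/0.22 = 3.5909.
Prior odds = 1.0747/3.5909 = 0.2993, so P(S) = 0.2993/(1+0.2993) ≈ 0.23.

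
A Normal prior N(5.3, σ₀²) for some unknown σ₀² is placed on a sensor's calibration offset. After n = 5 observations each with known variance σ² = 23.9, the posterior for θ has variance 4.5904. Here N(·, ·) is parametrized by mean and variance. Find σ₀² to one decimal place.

σ₀² = 115.7

For the Normal–Normal model with known σ², precisions add: τ_n = τ₀ + n/σ².
So 1/σ₀² = 1/4.5904 − 5/23.9 = 0.217846 − 0.209205 = 0.008641.
Hence σ₀² = 1/0.008641 ≈ 115.7.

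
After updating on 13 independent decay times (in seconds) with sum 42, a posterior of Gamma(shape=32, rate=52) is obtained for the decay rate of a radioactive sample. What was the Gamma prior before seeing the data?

Gamma–exponential conjugacy: posterior shape = α + n, posterior rate = β + Σtᵢ.
So α = 32 − 13 = 19 and β = 52 − 42 = 10.

Gamma(shape=19, rate=10)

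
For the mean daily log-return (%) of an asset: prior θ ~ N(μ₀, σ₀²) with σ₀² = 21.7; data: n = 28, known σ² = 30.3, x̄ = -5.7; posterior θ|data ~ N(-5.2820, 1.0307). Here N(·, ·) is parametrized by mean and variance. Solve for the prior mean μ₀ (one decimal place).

With known observation variance, the Normal–Normal posterior has precision τ_n = τ₀ + n/σ² and mean μ_n = (τ₀μ₀ + (n/σ²)x̄)/τ_n.
Here τ₀ = 1/21.7 = 0.046083 and τ_data = 28/30.3 = 0.924092, so τ_n = 0.970175.
Rearranging for μ₀: μ₀ = (μ_n·τ_n − τ_data·x̄)/τ₀ = (-5.2820·0.970175 − 0.924092·-5.7) / 0.046083 = 0.142860/0.046083 ≈ 3.1.

μ₀ = 3.1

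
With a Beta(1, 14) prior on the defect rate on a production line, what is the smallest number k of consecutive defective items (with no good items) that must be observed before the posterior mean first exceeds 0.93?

k = 186

After k defective items and 0 good items the posterior is Beta(1+k, 14), with mean (1+k)/(1+14+k).
Set (1+k)/(15+k) > 0.93 and solve: k > (0.93·15 − 1)/(1 − 0.93) = 185.000.
The smallest integer exceeding 185.000 is 186.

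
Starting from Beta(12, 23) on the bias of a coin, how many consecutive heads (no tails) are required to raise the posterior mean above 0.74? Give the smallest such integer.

After k heads and 0 tails the posterior is Beta(12+k, 23), with mean (12+k)/(12+23+k).
Set (12+k)/(35+k) > 0.74 and solve: k > (0.74·35 − 12)/(1 − 0.74) = 53.462.
The smallest integer exceeding 53.462 is 54, and checking k=54: (66)/(89) = 0.7416 > 0.74.

k = 54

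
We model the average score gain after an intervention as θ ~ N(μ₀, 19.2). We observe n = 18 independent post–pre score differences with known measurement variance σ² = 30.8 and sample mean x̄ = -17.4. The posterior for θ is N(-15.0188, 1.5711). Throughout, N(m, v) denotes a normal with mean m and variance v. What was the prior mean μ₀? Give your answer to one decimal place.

With known observation variance, the Normal–Normal posterior has precision τ_n = τ₀ + n/σ² and mean μ_n = (τ₀μ₀ + (n/σ²)x̄)/τ_n.
Here τ₀ = 1/19.2 = 0.052083 and τ_data = 18/30.8 = 0.584416, so τ_n = 0.636499.
Rearranging for μ₀: μ₀ = (μ_n·τ_n − τ_data·x̄)/τ₀ = (-15.0188·0.636499 − 0.584416·-17.4) / 0.052083 = 0.609387/0.052083 ≈ 11.7.

μ₀ = 11.7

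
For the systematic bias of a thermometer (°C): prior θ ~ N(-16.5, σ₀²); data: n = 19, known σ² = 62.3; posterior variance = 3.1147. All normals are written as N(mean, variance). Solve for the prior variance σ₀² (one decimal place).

σ₀² = 62.2

Posterior precision equals prior precision plus data precision: 1/σ_n² = 1/σ₀² + n/σ².
So 1/σ₀² = 1/3.1147 − 19/62.3 = 0.321058 − 0.304976 = 0.016082.
Hence σ₀² = 1/0.016082 ≈ 62.2.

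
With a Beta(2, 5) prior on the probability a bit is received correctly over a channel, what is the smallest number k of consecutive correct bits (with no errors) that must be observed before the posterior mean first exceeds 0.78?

After k correct bits and 0 errors the posterior is Beta(2+k, 5), with mean (2+k)/(2+5+k).
Set (2+k)/(7+k) > 0.78 and solve: k > (0.78·7 − 2)/(1 − 0.78) = 15.727.
The smallest integer exceeding 15.727 is 16, and checking k=16: (18)/(23) = 0.7826 > 0.78.

k = 16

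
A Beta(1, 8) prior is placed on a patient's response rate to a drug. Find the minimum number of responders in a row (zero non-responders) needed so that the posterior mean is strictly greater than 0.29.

After k responders and 0 non-responders the posterior is Beta(1+k, 8), with mean (1+k)/(1+8+k).
Set (1+k)/(9+k) > 0.29 and solve: k > (0.29·9 − 1)/(1 − 0.29) = 2.268.
The smallest integer exceeding 2.268 is 3, and checking k=3: (4)/(12) = 0.3333 > 0.29.

k = 3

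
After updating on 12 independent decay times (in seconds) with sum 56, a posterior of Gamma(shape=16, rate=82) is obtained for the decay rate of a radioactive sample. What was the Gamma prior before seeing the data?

Gamma–exponential conjugacy: posterior shape = α + n, posterior rate = β + Σtᵢ.
So α = 16 − 12 = 4 and β = 82 − 56 = 26.

Gamma(shape=4, rate=26)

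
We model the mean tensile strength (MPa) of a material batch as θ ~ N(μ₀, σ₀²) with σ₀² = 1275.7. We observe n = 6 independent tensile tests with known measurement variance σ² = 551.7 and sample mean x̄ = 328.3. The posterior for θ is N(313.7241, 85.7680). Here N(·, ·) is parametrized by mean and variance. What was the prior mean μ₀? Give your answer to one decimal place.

μ₀ = 111.5

The posterior mean is a precision-weighted average: μ_n = (τ₀μ₀ + τ_data·x̄)/(τ₀+τ_data), with τ₀=1/σ₀² and τ_data=n/σ².
Here τ₀ = 1/1275.7 = 0.000784 and τ_data = 6/551.7 = 0.010875, so τ_n = 0.011659.
Rearranging for μ₀: μ₀ = (μ_n·τ_n − τ_data·x̄)/τ₀ = (313.7241·0.011659 − 0.010875·328.3) / 0.000784 = 0.087447/0.000784 ≈ 111.5.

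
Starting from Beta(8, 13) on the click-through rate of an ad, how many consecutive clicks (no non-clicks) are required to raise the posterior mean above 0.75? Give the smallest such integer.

After k clicks and 0 non-clicks the posterior is Beta(8+k, 13), with mean (8+k)/(8+13+k).
Set (8+k)/(21+k) > 0.75 and solve: k > (0.75·21 − 8)/(1 − 0.75) = 31.000.
The smallest integer exceeding 31.000 is 32.

k = 32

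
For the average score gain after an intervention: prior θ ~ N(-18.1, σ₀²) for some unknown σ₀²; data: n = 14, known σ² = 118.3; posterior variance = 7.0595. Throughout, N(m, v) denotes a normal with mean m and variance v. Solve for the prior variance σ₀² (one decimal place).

σ₀² = 42.9

For the Normal–Normal model with known σ², precisions add: τ_n = τ₀ + n/σ².
So 1/σ₀² = 1/7.0595 − 14/118.3 = 0.141653 − 0.118343 = 0.023310.
Hence σ₀² = 1/0.023310 ≈ 42.9.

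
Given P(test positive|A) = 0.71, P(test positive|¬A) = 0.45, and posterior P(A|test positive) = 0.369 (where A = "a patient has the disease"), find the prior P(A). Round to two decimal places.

P(A) = 0.27

In odds form, posterior odds = prior odds × likelihood ratio, so prior odds = posterior odds ÷ LR.
Posterior odds = 0.369/(1−0.369) = 0.5848. LR = 0.71/0.45 = 1.5778.
Prior odds = 0.5848/1.5778 = 0.3706, so P(A) = 0.3706/(1+0.3706) ≈ 0.27.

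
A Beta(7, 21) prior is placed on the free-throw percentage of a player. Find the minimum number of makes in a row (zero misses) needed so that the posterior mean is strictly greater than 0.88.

After k makes and 0 misses the posterior is Beta(7+k, 21), with mean (7+k)/(7+21+k).
Set (7+k)/(28+k) > 0.88 and solve: k > (0.88·28 − 7)/(1 − 0.88) = 147.000.
The smallest integer exceeding 147.000 is 148.

k = 148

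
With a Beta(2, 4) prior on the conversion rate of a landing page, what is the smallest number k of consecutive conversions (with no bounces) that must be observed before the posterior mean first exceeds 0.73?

After k conversions and 0 bounces the posterior is Beta(2+k, 4), with mean (2+k)/(2+4+k).
Set (2+k)/(6+k) > 0.73 and solve: k > (0.73·6 − 2)/(1 − 0.73) = 8.815.
The smallest integer exceeding 8.815 is 9, and checking k=9: (11)/(15) = 0.7333 > 0.73.

k = 9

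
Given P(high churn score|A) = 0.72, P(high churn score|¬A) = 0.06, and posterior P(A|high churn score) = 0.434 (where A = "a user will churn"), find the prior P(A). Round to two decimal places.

In odds form, posterior odds = prior odds × likelihood ratio, so prior odds = posterior odds ÷ LR.
Posterior odds = 0.434/(1−0.434) = 0.7668. LR = 0.72/0.06 = 12.0000.
Prior odds = 0.7668/12.0000 = 0.0639, so P(A) = 0.0639/(1+0.0639) ≈ 0.06.

P(A) = 0.06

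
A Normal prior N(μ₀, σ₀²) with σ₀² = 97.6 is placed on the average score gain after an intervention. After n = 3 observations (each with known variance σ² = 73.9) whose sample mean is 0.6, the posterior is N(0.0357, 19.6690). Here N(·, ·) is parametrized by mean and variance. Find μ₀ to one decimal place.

μ₀ = -2.2

The posterior mean is a precision-weighted average: μ_n = (τ₀μ₀ + τ_data·x̄)/(τ₀+τ_data), with τ₀=1/σ₀² and τ_data=n/σ².
Here τ₀ = 1/97.6 = 0.010246 and τ_data = 3/73.9 = 0.040595, so τ_n = 0.050841.
Rearranging for μ₀: μ₀ = (μ_n·τ_n − τ_data·x̄)/τ₀ = (0.0357·0.050841 − 0.040595·0.6) / 0.010246 = -0.022542/0.010246 ≈ -2.2.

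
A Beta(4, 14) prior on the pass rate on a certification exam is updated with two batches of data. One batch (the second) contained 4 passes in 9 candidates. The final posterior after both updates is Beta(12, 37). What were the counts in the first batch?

4 passes and 18 failures

Because Beta–binomial updating is additive in the counts, the combined data contributed (α_post−α_prior, β_post−β_prior) successes and failures.
Total across both batches: 12−4=8 passes, 37−14=23 failures.
Subtract the second batch: 8−4=4 passes and 23−5=18 failures.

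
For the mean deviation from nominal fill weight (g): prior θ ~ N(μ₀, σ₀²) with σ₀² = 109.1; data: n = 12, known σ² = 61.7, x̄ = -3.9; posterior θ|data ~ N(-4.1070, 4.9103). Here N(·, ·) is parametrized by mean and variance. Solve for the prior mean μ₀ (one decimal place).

μ₀ = -8.5

With known observation variance, the Normal–Normal posterior has precision τ_n = τ₀ + n/σ² and mean μ_n = (τ₀μ₀ + (n/σ²)x̄)/τ_n.
Here τ₀ = 1/109.1 = 0.009166 and τ_data = 12/61.7 = 0.194489, so τ_n = 0.203655.
Rearranging for μ₀: μ₀ = (μ_n·τ_n − τ_data·x̄)/τ₀ = (-4.1070·0.203655 − 0.194489·-3.9) / 0.009166 = -0.077904/0.009166 ≈ -8.5.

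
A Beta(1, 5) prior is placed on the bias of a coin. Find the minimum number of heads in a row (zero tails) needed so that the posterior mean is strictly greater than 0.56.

k = 6

After k heads and 0 tails the posterior is Beta(1+k, 5), with mean (1+k)/(1+5+k).
Set (1+k)/(6+k) > 0.56 and solve: k > (0.56·6 − 1)/(1 − 0.56) = 5.364.
The smallest integer exceeding 5.364 is 6, and checking k=6: (7)/(12) = 0.5833 > 0.56.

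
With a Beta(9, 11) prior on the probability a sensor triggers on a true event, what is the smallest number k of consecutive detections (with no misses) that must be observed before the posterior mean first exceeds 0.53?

After k detections and 0 misses the posterior is Beta(9+k, 11), with mean (9+k)/(9+11+k).
Set (9+k)/(20+k) > 0.53 and solve: k > (0.53·20 − 9)/(1 − 0.53) = 3.404.
The smallest integer exceeding 3.404 is 4.

k = 4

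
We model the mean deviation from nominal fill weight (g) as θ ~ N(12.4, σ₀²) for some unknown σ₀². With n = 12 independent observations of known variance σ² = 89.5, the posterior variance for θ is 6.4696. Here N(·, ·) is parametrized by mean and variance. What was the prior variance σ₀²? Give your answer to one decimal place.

σ₀² = 48.8

Posterior precision equals prior precision plus data precision: 1/σ_n² = 1/σ₀² + n/σ².
So 1/σ₀² = 1/6.4696 − 12/89.5 = 0.154569 − 0.134078 = 0.020491.
Hence σ₀² = 1/0.020491 ≈ 48.8.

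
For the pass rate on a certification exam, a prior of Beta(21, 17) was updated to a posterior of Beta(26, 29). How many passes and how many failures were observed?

A Beta(α, β) prior with s successes and f failures in binomial data gives a Beta(α+s, β+f) posterior.
So s = 26 − 21 = 5 and f = 29 − 17 = 12.

5 passes and 12 failures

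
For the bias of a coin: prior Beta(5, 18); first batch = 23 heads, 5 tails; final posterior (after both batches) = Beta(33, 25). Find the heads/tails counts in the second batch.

5 heads and 2 tails

Sequential conjugate updates are equivalent to a single update on the pooled data, so total successes = posterior α − prior α and total failures = posterior β − prior β.
Total across both batches: 33−5=28 heads, 25−18=7 tails.
Subtract the first batch: 28−23=5 heads and 7−5=2 tails.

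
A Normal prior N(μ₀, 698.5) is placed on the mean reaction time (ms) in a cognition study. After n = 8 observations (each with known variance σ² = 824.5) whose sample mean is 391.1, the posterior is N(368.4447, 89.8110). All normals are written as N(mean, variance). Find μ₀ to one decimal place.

μ₀ = 214.9

With known observation variance, the Normal–Normal posterior has precision τ_n = τ₀ + n/σ² and mean μ_n = (τ₀μ₀ + (n/σ²)x̄)/τ_n.
Here τ₀ = 1/698.5 = 0.001432 and τ_data = 8/824.5 = 0.009703, so τ_n = 0.011135.
Rearranging for μ₀: μ₀ = (μ_n·τ_n − τ_data·x̄)/τ₀ = (368.4447·0.011135 − 0.009703·391.1) / 0.001432 = 0.307788/0.001432 ≈ 214.9.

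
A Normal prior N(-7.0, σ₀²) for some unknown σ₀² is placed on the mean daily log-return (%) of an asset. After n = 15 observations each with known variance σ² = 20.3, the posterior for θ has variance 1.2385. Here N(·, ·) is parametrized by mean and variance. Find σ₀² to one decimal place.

Posterior precision equals prior precision plus data precision: 1/σ_n² = 1/σ₀² + n/σ².
So 1/σ₀² = 1/1.2385 − 15/20.3 = 0.807428 − 0.738916 = 0.068512.
Hence σ₀² = 1/0.068512 ≈ 14.6.

σ₀² = 14.6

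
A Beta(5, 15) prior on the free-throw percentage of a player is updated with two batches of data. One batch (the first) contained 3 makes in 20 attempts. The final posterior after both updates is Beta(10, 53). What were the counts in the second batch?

Because Beta–binomial updating is additive in the counts, the combined data contributed (α_post−α_prior, β_post−β_prior) successes and failures.
Total across both batches: 10−5=5 makes, 53−15=38 misses.
Subtract the first batch: 5−3=2 makes and 38−17=21 misses.

2 makes and 21 misses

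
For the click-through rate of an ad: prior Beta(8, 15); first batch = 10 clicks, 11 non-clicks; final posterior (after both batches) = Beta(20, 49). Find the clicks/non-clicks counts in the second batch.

Because Beta–binomial updating is additive in the counts, the combined data contributed (α_post−α_prior, β_post−β_prior) successes and failures.
Total across both batches: 20−8=12 clicks, 49−15=34 non-clicks.
Subtract the first batch: 12−10=2 clicks and 34−11=23 non-clicks.

2 clicks and 23 non-clicks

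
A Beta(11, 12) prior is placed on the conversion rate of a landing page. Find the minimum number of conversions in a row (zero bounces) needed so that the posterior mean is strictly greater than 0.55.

After k conversions and 0 bounces the posterior is Beta(11+k, 12), with mean (11+k)/(11+12+k).
Set (11+k)/(23+k) > 0.55 and solve: k > (0.55·23 − 11)/(1 − 0.55) = 3.667.
The smallest integer exceeding 3.667 is 4.

k = 4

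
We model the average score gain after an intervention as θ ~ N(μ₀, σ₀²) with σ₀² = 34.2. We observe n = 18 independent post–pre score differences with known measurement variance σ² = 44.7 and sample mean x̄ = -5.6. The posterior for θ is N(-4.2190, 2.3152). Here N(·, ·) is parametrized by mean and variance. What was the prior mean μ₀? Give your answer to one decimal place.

With known observation variance, the Normal–Normal posterior has precision τ_n = τ₀ + n/σ² and mean μ_n = (τ₀μ₀ + (n/σ²)x̄)/τ_n.
Here τ₀ = 1/34.2 = 0.029240 and τ_data = 18/44.7 = 0.402685, so τ_n = 0.431925.
Rearranging for μ₀: μ₀ = (μ_n·τ_n − τ_data·x̄)/τ₀ = (-4.2190·0.431925 − 0.402685·-5.6) / 0.029240 = 0.432744/0.029240 ≈ 14.8.

μ₀ = 14.8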